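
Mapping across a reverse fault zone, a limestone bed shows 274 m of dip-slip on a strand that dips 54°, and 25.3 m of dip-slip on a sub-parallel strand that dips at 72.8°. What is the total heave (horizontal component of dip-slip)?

heave_A = 274 × cos(54°) = 161.1 m
heave_B = 25.3 × cos(72.8°) = 7.481 m
total = 161.1 + 7.481 = 169 m

169 m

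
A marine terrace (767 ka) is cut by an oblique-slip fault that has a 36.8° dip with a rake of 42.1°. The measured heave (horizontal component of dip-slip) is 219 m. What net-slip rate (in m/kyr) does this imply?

dip-slip = heave / cos(dip) = 219 / cos(36.8°) = 273.5 m
net slip = dip-slip / sin(rake) = 273.5 / sin(42.1°) = 407.9 m
rate = 407.9 m / 767 ka = 0.000532 m/yr = 0.532 m/kyr

0.532 m/kyr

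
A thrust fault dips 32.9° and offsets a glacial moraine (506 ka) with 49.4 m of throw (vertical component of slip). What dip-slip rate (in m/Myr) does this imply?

180 m/Myr

dip-slip = throw / sin(dip) = 49.4 m / sin(32.9°) = 90.95 m
rate = 90.95 m / 506 ka = 0.000180 m/yr = 180 m/Myr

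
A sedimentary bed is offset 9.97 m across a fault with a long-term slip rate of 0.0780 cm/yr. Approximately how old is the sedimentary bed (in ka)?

12.8 ka

age = offset / rate = 9.97 m / (0.0780 cm/yr) = 12800 yr = 12.8 ka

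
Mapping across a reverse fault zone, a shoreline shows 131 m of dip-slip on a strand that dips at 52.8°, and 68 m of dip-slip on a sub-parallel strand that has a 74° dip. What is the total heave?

97.9 m

heave_A = 131 × cos(52.8°) = 79.20 m
heave_B = 68 × cos(74°) = 18.74 m
total = 79.20 + 18.74 = 97.9 m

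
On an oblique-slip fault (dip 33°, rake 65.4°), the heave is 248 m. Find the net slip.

dip-slip = heave / cos(dip) = 248 / cos(33°) = 295.7 m
net slip = dip-slip / sin(rake) = 295.7 / sin(65.4°) = 325 m

325 m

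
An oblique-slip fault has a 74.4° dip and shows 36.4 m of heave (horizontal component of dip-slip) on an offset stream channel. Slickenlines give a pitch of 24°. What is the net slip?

333 m

dip-slip = heave / cos(dip) = 36.4 / cos(74.4°) = 135.4 m
net slip = dip-slip / sin(rake) = 135.4 / sin(24°) = 333 m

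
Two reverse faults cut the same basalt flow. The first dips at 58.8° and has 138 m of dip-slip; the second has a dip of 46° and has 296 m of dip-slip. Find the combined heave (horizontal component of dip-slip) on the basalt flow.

heave_A = 138 × cos(58.8°) = 71.49 m
heave_B = 296 × cos(46°) = 205.6 m
total = 71.49 + 205.6 = 277 m

277 m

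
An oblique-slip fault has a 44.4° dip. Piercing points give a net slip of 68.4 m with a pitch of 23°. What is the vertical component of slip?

18.7 m

dip-slip = net slip × sin(rake) = 68.4 m × sin(23°) = 26.73 m
throw = dip-slip × sin(dip) = 26.73 × sin(44.4°) = 18.7 m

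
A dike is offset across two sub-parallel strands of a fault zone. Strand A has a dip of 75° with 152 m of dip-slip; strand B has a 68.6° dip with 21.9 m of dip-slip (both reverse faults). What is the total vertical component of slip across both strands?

throw_A = 152 × sin(75°) = 146.8 m
throw_B = 21.9 × sin(68.6°) = 20.39 m
total = 146.8 + 20.39 = 167 m

167 m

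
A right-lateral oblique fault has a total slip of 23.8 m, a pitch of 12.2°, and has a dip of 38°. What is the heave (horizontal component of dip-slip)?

3.96 m

dip-slip = net slip × sin(rake) = 23.8 m × sin(12.2°) = 5.030 m
heave = dip-slip × cos(dip) = 5.030 × cos(38°) = 3.96 m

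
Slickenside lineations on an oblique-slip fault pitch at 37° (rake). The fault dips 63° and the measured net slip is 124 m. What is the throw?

dip-slip = net slip × sin(rake) = 124 m × sin(37°) = 74.63 m
throw = dip-slip × sin(dip) = 74.63 × sin(63°) = 66.5 m

66.5 m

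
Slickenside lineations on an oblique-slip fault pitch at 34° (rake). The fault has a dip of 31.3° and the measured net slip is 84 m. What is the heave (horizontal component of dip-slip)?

40.1 m

dip-slip = net slip × sin(rake) = 84 m × sin(34°) = 46.97 m
heave = dip-slip × cos(dip) = 46.97 × cos(31.3°) = 40.1 m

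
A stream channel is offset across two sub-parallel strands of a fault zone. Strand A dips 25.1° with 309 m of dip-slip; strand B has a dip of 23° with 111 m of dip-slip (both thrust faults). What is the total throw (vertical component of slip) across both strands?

throw_A = 309 × sin(25.1°) = 131.1 m
throw_B = 111 × sin(23°) = 43.37 m
total = 131.1 + 43.37 = 174 m

174 m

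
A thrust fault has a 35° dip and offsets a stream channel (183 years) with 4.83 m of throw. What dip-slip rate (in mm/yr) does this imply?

46 mm/yr

dip-slip = throw / sin(dip) = 4.83 m / sin(35°) = 8.421 m
rate = 8.421 m / 183 years = 0.0460 m/yr = 46 mm/yr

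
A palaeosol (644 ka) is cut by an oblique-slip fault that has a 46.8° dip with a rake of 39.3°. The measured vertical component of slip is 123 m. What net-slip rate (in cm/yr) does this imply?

0.0414 cm/yr

dip-slip = throw / sin(dip) = 123 / sin(46.8°) = 168.7 m
net slip = dip-slip / sin(rake) = 168.7 / sin(39.3°) = 266.4 m
rate = 266.4 m / 644 ka = 0.000414 m/yr = 0.0414 cm/yr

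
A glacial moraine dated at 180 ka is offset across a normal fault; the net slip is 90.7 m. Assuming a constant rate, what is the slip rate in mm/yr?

0.504 mm/yr

rate = 90.7 m / 180 ka = 0.000504 m/yr = 0.504 mm/yr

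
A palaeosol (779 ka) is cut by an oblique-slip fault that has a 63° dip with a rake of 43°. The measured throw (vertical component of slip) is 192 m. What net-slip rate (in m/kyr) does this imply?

0.406 m/kyr

dip-slip = throw / sin(dip) = 192 / sin(63°) = 215.5 m
net slip = dip-slip / sin(rake) = 215.5 / sin(43°) = 316 m
rate = 316 m / 779 ka = 0.000406 m/yr = 0.406 m/kyr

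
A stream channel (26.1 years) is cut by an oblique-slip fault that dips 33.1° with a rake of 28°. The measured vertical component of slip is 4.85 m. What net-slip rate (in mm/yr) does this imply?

725 mm/yr

dip-slip = throw / sin(dip) = 4.85 / sin(33.1°) = 8.881 m
net slip = dip-slip / sin(rake) = 8.881 / sin(28°) = 18.92 m
rate = 18.92 m / 26.1 years = 0.725 m/yr = 725 mm/yr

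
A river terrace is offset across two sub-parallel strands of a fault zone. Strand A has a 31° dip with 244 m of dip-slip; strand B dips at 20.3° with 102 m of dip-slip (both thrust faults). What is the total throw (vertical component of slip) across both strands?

161 m

throw_A = 244 × sin(31°) = 125.7 m
throw_B = 102 × sin(20.3°) = 35.39 m
total = 125.7 + 35.39 = 161 m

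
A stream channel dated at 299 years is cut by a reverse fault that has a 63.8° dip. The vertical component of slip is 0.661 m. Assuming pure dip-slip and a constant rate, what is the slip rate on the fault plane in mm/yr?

dip-slip = throw / sin(dip) = 0.661 m / sin(63.8°) = 0.7367 m
rate = 0.7367 m / 299 years = 0.00246 m/yr = 2.46 mm/yr

2.46 mm/yr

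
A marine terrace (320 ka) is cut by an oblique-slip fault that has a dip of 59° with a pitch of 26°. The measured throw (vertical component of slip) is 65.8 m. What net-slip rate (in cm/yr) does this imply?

dip-slip = throw / sin(dip) = 65.8 / sin(59°) = 76.76 m
net slip = dip-slip / sin(rake) = 76.76 / sin(26°) = 175.1 m
rate = 175.1 m / 320 ka = 0.000547 m/yr = 0.0547 cm/yr

0.0547 cm/yr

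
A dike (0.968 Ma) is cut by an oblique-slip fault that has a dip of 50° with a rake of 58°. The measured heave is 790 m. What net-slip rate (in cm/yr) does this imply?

dip-slip = heave / cos(dip) = 790 / cos(50°) = 1229 m
net slip = dip-slip / sin(rake) = 1229 / sin(58°) = 1449 m
rate = 1449 m / 0.968 Ma = 0.00150 m/yr = 0.150 cm/yr

0.150 cm/yr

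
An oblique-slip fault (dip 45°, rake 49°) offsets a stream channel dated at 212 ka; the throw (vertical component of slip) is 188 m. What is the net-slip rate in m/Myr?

dip-slip = throw / sin(dip) = 188 / sin(45°) = 265.9 m
net slip = dip-slip / sin(rake) = 265.9 / sin(49°) = 352.3 m
rate = 352.3 m / 212 ka = 0.00166 m/yr = 1660 m/Myr

1660 m/Myr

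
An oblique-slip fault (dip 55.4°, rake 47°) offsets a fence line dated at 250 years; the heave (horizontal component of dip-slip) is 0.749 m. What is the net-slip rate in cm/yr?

dip-slip = heave / cos(dip) = 0.749 / cos(55.4°) = 1.319 m
net slip = dip-slip / sin(rake) = 1.319 / sin(47°) = 1.804 m
rate = 1.804 m / 250 years = 0.00721 m/yr = 0.721 cm/yr

0.721 cm/yr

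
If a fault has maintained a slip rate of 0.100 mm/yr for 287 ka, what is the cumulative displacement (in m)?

slip = rate × time = 0.100 mm/yr × 287 ka = 28.7 m

28.7 m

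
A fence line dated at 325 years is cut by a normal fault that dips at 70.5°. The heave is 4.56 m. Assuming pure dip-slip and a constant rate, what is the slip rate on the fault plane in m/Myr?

42000 m/Myr

dip-slip = heave / cos(dip) = 4.56 m / cos(70.5°) = 13.66 m
rate = 13.66 m / 325 years = 0.0420 m/yr = 42000 m/Myr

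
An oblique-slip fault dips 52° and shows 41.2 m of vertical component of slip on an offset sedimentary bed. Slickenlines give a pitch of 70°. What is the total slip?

55.6 m

dip-slip = throw / sin(dip) = 41.2 / sin(52°) = 52.28 m
net slip = dip-slip / sin(rake) = 52.28 / sin(70°) = 55.6 m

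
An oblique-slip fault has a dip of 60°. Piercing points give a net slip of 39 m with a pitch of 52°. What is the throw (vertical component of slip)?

26.6 m

dip-slip = net slip × sin(rake) = 39 m × sin(52°) = 30.73 m
throw = dip-slip × sin(dip) = 30.73 × sin(60°) = 26.6 m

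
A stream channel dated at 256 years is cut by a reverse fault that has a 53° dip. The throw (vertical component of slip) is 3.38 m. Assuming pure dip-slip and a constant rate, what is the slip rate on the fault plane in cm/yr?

1.65 cm/yr

dip-slip = throw / sin(dip) = 3.38 m / sin(53°) = 4.232 m
rate = 4.232 m / 256 years = 0.0165 m/yr = 1.65 cm/yr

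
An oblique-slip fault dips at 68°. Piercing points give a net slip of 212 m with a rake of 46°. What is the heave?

dip-slip = net slip × sin(rake) = 212 m × sin(46°) = 152.5 m
heave = dip-slip × cos(dip) = 152.5 × cos(68°) = 57.1 m

57.1 m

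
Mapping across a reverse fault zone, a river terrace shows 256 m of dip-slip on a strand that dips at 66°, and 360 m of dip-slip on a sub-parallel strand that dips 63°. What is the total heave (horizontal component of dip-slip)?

268 m

heave_A = 256 × cos(66°) = 104.1 m
heave_B = 360 × cos(63°) = 163.4 m
total = 104.1 + 163.4 = 268 m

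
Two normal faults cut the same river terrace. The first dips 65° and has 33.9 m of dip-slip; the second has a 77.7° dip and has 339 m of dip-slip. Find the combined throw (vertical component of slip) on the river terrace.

362 m

throw_A = 33.9 × sin(65°) = 30.72 m
throw_B = 339 × sin(77.7°) = 331.2 m
total = 30.72 + 331.2 = 362 m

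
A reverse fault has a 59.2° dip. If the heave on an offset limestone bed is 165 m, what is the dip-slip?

dip-slip = heave / cos(dip) = 165 / cos(59.2°) = 322 m

322 m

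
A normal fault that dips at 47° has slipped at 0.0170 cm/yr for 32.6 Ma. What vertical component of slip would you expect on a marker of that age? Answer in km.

4.05 km

dip-slip = rate × time = 0.0170 cm/yr × 32.6 Ma = 5542 m
throw = dip-slip × sin(dip) = 5542 × sin(47°) = 4050 m = 4.05 km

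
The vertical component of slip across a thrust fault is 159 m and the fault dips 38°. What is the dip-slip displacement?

dip-slip = throw / sin(dip) = 159 / sin(38°) = 258 m

258 m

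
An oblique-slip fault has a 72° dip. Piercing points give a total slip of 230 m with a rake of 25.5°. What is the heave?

dip-slip = net slip × sin(rake) = 230 m × sin(25.5°) = 99.02 m
heave = dip-slip × cos(dip) = 99.02 × cos(72°) = 30.6 m

30.6 m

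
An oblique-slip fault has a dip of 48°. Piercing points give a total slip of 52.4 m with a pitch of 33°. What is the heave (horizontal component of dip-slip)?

dip-slip = net slip × sin(rake) = 52.4 m × sin(33°) = 28.54 m
heave = dip-slip × cos(dip) = 28.54 × cos(48°) = 19.1 m

19.1 m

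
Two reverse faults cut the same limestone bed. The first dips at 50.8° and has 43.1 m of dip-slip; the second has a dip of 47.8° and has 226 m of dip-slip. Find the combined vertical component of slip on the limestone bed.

throw_A = 43.1 × sin(50.8°) = 33.40 m
throw_B = 226 × sin(47.8°) = 167.4 m
total = 33.40 + 167.4 = 201 m

201 m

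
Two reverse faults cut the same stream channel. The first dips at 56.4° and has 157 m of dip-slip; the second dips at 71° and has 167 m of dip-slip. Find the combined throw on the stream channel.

289 m

throw_A = 157 × sin(56.4°) = 130.8 m
throw_B = 167 × sin(71°) = 157.9 m
total = 130.8 + 157.9 = 289 m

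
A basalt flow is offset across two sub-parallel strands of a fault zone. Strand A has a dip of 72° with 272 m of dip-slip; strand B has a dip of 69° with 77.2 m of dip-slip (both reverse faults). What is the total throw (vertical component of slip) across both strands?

throw_A = 272 × sin(72°) = 258.7 m
throw_B = 77.2 × sin(69°) = 72.07 m
total = 258.7 + 72.07 = 331 m

331 m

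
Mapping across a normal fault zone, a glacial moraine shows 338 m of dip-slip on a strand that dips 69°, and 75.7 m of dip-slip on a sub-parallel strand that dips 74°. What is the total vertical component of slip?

throw_A = 338 × sin(69°) = 315.6 m
throw_B = 75.7 × sin(74°) = 72.77 m
total = 315.6 + 72.77 = 388 m

388 m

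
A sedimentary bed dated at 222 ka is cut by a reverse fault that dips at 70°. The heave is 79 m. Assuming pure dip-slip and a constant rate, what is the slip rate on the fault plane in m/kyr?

dip-slip = heave / cos(dip) = 79 m / cos(70°) = 231 m
rate = 231 m / 222 ka = 0.00104 m/yr = 1.04 m/kyr

1.04 m/kyr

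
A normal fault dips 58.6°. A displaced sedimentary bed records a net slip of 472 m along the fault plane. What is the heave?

heave = dip-slip × cos(dip) = 472 m × cos(58.6°) = 246 m

246 m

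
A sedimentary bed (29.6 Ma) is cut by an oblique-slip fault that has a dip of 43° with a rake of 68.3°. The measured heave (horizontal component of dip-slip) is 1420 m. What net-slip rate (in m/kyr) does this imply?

dip-slip = heave / cos(dip) = 1420 / cos(43°) = 1942 m
net slip = dip-slip / sin(rake) = 1942 / sin(68.3°) = 2090 m
rate = 2090 m / 29.6 Ma = 0.0000706 m/yr = 0.0706 m/kyr

0.0706 m/kyr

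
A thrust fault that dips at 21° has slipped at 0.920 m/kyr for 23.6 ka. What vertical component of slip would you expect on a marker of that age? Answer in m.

dip-slip = rate × time = 0.920 m/kyr × 23.6 ka = 21.71 m
throw = dip-slip × sin(dip) = 21.71 × sin(21°) = 7.78 m

7.78 m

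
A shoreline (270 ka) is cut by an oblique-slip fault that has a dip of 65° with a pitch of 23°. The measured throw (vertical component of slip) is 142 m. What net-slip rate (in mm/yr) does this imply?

1.49 mm/yr

dip-slip = throw / sin(dip) = 142 / sin(65°) = 156.7 m
net slip = dip-slip / sin(rake) = 156.7 / sin(23°) = 401 m
rate = 401 m / 270 ka = 0.00149 m/yr = 1.49 mm/yr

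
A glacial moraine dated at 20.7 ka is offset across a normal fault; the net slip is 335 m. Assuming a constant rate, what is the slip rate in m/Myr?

16200 m/Myr

rate = 335 m / 20.7 ka = 0.0162 m/yr = 16200 m/Myr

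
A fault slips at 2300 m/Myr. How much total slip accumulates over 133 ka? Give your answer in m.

slip = rate × time = 2300 m/Myr × 133 ka = 306 m

306 m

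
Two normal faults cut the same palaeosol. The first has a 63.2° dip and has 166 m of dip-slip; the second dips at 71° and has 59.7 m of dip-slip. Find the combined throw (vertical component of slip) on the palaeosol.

throw_A = 166 × sin(63.2°) = 148.2 m
throw_B = 59.7 × sin(71°) = 56.45 m
total = 148.2 + 56.45 = 205 m

205 m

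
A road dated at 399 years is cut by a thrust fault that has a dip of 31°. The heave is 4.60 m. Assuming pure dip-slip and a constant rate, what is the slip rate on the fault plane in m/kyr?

dip-slip = heave / cos(dip) = 4.60 m / cos(31°) = 5.367 m
rate = 5.367 m / 399 years = 0.0134 m/yr = 13.4 m/kyr

13.4 m/kyr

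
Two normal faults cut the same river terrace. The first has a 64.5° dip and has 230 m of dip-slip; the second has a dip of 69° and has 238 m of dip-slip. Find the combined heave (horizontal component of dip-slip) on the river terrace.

heave_A = 230 × cos(64.5°) = 99.02 m
heave_B = 238 × cos(69°) = 85.29 m
total = 99.02 + 85.29 = 184 m

184 m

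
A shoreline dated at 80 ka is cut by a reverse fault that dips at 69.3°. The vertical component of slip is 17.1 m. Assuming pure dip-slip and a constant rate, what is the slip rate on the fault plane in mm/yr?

0.229 mm/yr

dip-slip = throw / sin(dip) = 17.1 m / sin(69.3°) = 18.28 m
rate = 18.28 m / 80 ka = 0.000229 m/yr = 0.229 mm/yr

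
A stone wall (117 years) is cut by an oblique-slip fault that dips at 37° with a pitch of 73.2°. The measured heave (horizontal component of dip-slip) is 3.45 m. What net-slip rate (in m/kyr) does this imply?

dip-slip = heave / cos(dip) = 3.45 / cos(37°) = 4.320 m
net slip = dip-slip / sin(rake) = 4.320 / sin(73.2°) = 4.512 m
rate = 4.512 m / 117 years = 0.0386 m/yr = 38.6 m/kyr

38.6 m/kyr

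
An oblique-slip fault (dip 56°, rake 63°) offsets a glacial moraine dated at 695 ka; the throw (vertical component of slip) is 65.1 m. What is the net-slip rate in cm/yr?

0.0127 cm/yr

dip-slip = throw / sin(dip) = 65.1 / sin(56°) = 78.52 m
net slip = dip-slip / sin(rake) = 78.52 / sin(63°) = 88.13 m
rate = 88.13 m / 695 ka = 0.000127 m/yr = 0.0127 cm/yr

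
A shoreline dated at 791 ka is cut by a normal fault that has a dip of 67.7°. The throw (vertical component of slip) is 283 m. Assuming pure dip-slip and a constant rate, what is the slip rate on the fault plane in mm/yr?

dip-slip = throw / sin(dip) = 283 m / sin(67.7°) = 305.9 m
rate = 305.9 m / 791 ka = 0.000387 m/yr = 0.387 mm/yr

0.387 mm/yr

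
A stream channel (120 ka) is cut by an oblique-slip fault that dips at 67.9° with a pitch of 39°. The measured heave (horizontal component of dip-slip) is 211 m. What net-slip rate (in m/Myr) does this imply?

dip-slip = heave / cos(dip) = 211 / cos(67.9°) = 560.8 m
net slip = dip-slip / sin(rake) = 560.8 / sin(39°) = 891.2 m
rate = 891.2 m / 120 ka = 0.00743 m/yr = 7430 m/Myr

7430 m/Myr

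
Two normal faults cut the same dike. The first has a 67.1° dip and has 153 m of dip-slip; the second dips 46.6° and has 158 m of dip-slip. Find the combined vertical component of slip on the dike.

throw_A = 153 × sin(67.1°) = 140.9 m
throw_B = 158 × sin(46.6°) = 114.8 m
total = 140.9 + 114.8 = 256 m

256 m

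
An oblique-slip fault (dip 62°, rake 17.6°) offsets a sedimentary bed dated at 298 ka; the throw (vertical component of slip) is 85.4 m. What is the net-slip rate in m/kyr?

dip-slip = throw / sin(dip) = 85.4 / sin(62°) = 96.72 m
net slip = dip-slip / sin(rake) = 96.72 / sin(17.6°) = 319.9 m
rate = 319.9 m / 298 ka = 0.00107 m/yr = 1.07 m/kyr

1.07 m/kyr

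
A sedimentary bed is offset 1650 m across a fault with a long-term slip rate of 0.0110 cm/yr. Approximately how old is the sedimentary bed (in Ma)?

15 Ma

age = offset / rate = 1650 m / (0.0110 cm/yr) = 1.5e+07 yr = 15 Ma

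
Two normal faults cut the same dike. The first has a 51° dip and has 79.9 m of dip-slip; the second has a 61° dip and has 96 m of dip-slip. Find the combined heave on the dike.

heave_A = 79.9 × cos(51°) = 50.28 m
heave_B = 96 × cos(61°) = 46.54 m
total = 50.28 + 46.54 = 96.8 m

96.8 m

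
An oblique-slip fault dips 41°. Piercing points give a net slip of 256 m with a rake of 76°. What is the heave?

187 m

dip-slip = net slip × sin(rake) = 256 m × sin(76°) = 248.4 m
heave = dip-slip × cos(dip) = 248.4 × cos(41°) = 187 m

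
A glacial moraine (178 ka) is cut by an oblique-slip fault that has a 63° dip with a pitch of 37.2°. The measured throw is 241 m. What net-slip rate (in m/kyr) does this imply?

dip-slip = throw / sin(dip) = 241 / sin(63°) = 270.5 m
net slip = dip-slip / sin(rake) = 270.5 / sin(37.2°) = 447.4 m
rate = 447.4 m / 178 ka = 0.00251 m/yr = 2.51 m/kyr

2.51 m/kyr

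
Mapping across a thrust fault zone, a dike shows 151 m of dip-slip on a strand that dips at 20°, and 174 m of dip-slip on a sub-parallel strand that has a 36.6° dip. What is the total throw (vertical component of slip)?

155 m

throw_A = 151 × sin(20°) = 51.65 m
throw_B = 174 × sin(36.6°) = 103.7 m
total = 51.65 + 103.7 = 155 m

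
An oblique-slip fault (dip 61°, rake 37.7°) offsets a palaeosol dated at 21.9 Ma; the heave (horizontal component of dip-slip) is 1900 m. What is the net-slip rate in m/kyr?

dip-slip = heave / cos(dip) = 1900 / cos(61°) = 3919 m
net slip = dip-slip / sin(rake) = 3919 / sin(37.7°) = 6409 m
rate = 6409 m / 21.9 Ma = 0.000293 m/yr = 0.293 m/kyr

0.293 m/kyr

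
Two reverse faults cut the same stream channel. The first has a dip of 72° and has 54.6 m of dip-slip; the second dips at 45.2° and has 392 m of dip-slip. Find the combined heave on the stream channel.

293 m

heave_A = 54.6 × cos(72°) = 16.87 m
heave_B = 392 × cos(45.2°) = 276.2 m
total = 16.87 + 276.2 = 293 m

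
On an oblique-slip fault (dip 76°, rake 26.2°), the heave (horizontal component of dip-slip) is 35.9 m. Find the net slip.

336 m

dip-slip = heave / cos(dip) = 35.9 / cos(76°) = 148.4 m
net slip = dip-slip / sin(rake) = 148.4 / sin(26.2°) = 336 m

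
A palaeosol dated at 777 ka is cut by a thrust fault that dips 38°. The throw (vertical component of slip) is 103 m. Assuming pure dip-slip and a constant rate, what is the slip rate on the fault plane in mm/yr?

0.215 mm/yr

dip-slip = throw / sin(dip) = 103 m / sin(38°) = 167.3 m
rate = 167.3 m / 777 ka = 0.000215 m/yr = 0.215 mm/yr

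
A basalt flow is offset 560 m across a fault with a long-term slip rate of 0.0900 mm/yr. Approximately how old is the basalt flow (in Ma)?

age = offset / rate = 560 m / (0.0900 mm/yr) = 6.22e+06 yr = 6.22 Ma

6.22 Ma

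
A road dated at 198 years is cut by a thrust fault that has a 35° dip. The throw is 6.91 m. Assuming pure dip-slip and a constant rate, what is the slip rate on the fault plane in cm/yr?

6.08 cm/yr

dip-slip = throw / sin(dip) = 6.91 m / sin(35°) = 12.05 m
rate = 12.05 m / 198 years = 0.0608 m/yr = 6.08 cm/yr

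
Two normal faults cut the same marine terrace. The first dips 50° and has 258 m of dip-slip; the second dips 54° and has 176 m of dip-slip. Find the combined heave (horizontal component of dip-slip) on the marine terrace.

269 m

heave_A = 258 × cos(50°) = 165.8 m
heave_B = 176 × cos(54°) = 103.5 m
total = 165.8 + 103.5 = 269 m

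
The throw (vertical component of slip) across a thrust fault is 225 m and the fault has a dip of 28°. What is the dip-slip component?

dip-slip = throw / sin(dip) = 225 / sin(28°) = 479 m

479 m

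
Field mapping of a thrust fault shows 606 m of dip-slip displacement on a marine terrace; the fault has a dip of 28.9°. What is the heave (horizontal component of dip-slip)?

531 m

heave = dip-slip × cos(dip) = 606 m × cos(28.9°) = 531 m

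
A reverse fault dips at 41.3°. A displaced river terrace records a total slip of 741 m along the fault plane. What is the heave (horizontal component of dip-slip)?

heave = dip-slip × cos(dip) = 741 m × cos(41.3°) = 557 m

557 m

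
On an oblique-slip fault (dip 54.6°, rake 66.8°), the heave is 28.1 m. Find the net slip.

dip-slip = heave / cos(dip) = 28.1 / cos(54.6°) = 48.51 m
net slip = dip-slip / sin(rake) = 48.51 / sin(66.8°) = 52.8 m

52.8 m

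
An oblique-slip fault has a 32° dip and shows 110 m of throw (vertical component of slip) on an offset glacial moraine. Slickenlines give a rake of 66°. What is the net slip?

dip-slip = throw / sin(dip) = 110 / sin(32°) = 207.6 m
net slip = dip-slip / sin(rake) = 207.6 / sin(66°) = 227 m

227 m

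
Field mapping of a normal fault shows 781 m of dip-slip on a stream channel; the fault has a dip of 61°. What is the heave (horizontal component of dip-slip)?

379 m

heave = dip-slip × cos(dip) = 781 m × cos(61°) = 379 m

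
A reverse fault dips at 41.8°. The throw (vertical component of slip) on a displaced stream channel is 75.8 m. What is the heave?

heave = throw / tan(dip) = 75.8 / tan(41.8°) = 84.8 m

84.8 m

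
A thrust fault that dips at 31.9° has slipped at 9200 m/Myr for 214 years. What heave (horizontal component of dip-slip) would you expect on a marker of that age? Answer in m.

1.67 m

dip-slip = rate × time = 9200 m/Myr × 214 years = 1.969 m
heave = dip-slip × cos(dip) = 1.969 × cos(31.9°) = 1.67 m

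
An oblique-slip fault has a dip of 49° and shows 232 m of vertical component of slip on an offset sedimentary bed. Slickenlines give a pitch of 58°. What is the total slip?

362 m

dip-slip = throw / sin(dip) = 232 / sin(49°) = 307.4 m
net slip = dip-slip / sin(rake) = 307.4 / sin(58°) = 362 m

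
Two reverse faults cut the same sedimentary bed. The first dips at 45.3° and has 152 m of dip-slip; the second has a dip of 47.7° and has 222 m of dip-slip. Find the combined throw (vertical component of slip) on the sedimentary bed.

throw_A = 152 × sin(45.3°) = 108 m
throw_B = 222 × sin(47.7°) = 164.2 m
total = 108 + 164.2 = 272 m

272 m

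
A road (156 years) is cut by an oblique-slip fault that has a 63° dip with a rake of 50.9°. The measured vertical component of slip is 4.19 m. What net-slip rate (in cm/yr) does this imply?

dip-slip = throw / sin(dip) = 4.19 / sin(63°) = 4.703 m
net slip = dip-slip / sin(rake) = 4.703 / sin(50.9°) = 6.060 m
rate = 6.060 m / 156 years = 0.0388 m/yr = 3.88 cm/yr

3.88 cm/yr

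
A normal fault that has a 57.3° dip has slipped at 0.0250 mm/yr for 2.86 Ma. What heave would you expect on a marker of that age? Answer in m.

dip-slip = rate × time = 0.0250 mm/yr × 2.86 Ma = 71.50 m
heave = dip-slip × cos(dip) = 71.50 × cos(57.3°) = 38.6 m

38.6 m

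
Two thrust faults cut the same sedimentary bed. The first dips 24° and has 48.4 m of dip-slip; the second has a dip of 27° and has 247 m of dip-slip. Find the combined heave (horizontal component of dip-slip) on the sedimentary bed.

heave_A = 48.4 × cos(24°) = 44.22 m
heave_B = 247 × cos(27°) = 220.1 m
total = 44.22 + 220.1 = 264 m

264 m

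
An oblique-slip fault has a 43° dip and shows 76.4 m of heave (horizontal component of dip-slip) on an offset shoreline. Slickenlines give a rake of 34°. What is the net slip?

dip-slip = heave / cos(dip) = 76.4 / cos(43°) = 104.5 m
net slip = dip-slip / sin(rake) = 104.5 / sin(34°) = 187 m

187 m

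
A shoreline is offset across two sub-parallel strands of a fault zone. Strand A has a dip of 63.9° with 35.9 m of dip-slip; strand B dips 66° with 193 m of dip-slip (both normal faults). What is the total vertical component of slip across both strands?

throw_A = 35.9 × sin(63.9°) = 32.24 m
throw_B = 193 × sin(66°) = 176.3 m
total = 32.24 + 176.3 = 209 m

209 m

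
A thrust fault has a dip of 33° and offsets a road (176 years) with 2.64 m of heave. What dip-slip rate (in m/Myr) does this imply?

dip-slip = heave / cos(dip) = 2.64 m / cos(33°) = 3.148 m
rate = 3.148 m / 176 years = 0.0179 m/yr = 17900 m/Myr

17900 m/Myr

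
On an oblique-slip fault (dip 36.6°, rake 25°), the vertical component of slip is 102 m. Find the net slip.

dip-slip = throw / sin(dip) = 102 / sin(36.6°) = 171.1 m
net slip = dip-slip / sin(rake) = 171.1 / sin(25°) = 405 m

405 m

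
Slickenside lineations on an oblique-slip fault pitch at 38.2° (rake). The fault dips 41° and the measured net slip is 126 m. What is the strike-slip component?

strike-slip = net slip × cos(rake) = 126 m × cos(38.2°) = 99 m

99 m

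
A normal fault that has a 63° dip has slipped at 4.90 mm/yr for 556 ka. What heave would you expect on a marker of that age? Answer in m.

dip-slip = rate × time = 4.90 mm/yr × 556 ka = 2724 m
heave = dip-slip × cos(dip) = 2724 × cos(63°) = 1240 m

1240 m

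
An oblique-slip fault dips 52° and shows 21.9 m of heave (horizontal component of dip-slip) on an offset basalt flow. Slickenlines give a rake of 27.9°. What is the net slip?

dip-slip = heave / cos(dip) = 21.9 / cos(52°) = 35.57 m
net slip = dip-slip / sin(rake) = 35.57 / sin(27.9°) = 76 m

76 m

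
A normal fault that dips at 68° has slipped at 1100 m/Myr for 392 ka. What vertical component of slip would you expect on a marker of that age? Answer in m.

400 m

dip-slip = rate × time = 1100 m/Myr × 392 ka = 431.2 m
throw = dip-slip × sin(dip) = 431.2 × sin(68°) = 400 m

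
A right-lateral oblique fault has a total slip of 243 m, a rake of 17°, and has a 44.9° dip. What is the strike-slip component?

232 m

strike-slip = net slip × cos(rake) = 243 m × cos(17°) = 232 m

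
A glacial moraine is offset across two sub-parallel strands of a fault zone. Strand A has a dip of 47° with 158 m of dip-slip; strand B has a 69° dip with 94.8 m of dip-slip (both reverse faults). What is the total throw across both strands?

204 m

throw_A = 158 × sin(47°) = 115.6 m
throw_B = 94.8 × sin(69°) = 88.50 m
total = 115.6 + 88.50 = 204 m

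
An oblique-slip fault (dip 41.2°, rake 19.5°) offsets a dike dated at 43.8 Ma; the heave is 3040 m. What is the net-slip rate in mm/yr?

dip-slip = heave / cos(dip) = 3040 / cos(41.2°) = 4040 m
net slip = dip-slip / sin(rake) = 4040 / sin(19.5°) = 12100 m
rate = 12100 m / 43.8 Ma = 0.000276 m/yr = 0.276 mm/yr

0.276 mm/yr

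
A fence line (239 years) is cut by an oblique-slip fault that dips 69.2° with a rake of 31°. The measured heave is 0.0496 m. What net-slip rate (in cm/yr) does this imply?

0.113 cm/yr

dip-slip = heave / cos(dip) = 0.0496 / cos(69.2°) = 0.1397 m
net slip = dip-slip / sin(rake) = 0.1397 / sin(31°) = 0.2712 m
rate = 0.2712 m / 239 years = 0.00113 m/yr = 0.113 cm/yr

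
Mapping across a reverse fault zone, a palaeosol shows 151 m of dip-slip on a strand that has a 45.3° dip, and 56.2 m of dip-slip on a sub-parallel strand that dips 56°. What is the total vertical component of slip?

154 m

throw_A = 151 × sin(45.3°) = 107.3 m
throw_B = 56.2 × sin(56°) = 46.59 m
total = 107.3 + 46.59 = 154 m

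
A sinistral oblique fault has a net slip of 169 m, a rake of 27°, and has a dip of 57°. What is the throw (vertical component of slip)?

dip-slip = net slip × sin(rake) = 169 m × sin(27°) = 76.72 m
throw = dip-slip × sin(dip) = 76.72 × sin(57°) = 64.3 m

64.3 m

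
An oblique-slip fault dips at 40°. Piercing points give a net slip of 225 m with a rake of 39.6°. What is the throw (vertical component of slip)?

dip-slip = net slip × sin(rake) = 225 m × sin(39.6°) = 143.4 m
throw = dip-slip × sin(dip) = 143.4 × sin(40°) = 92.2 m

92.2 m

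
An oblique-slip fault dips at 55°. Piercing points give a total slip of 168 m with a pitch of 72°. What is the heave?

91.6 m

dip-slip = net slip × sin(rake) = 168 m × sin(72°) = 159.8 m
heave = dip-slip × cos(dip) = 159.8 × cos(55°) = 91.6 m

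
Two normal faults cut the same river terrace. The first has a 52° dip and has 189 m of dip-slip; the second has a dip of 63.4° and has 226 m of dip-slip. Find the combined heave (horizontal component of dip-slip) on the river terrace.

heave_A = 189 × cos(52°) = 116.4 m
heave_B = 226 × cos(63.4°) = 101.2 m
total = 116.4 + 101.2 = 218 m

218 m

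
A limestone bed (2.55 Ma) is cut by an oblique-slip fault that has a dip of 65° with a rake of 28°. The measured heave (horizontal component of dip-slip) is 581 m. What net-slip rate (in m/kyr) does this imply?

dip-slip = heave / cos(dip) = 581 / cos(65°) = 1375 m
net slip = dip-slip / sin(rake) = 1375 / sin(28°) = 2928 m
rate = 2928 m / 2.55 Ma = 0.00115 m/yr = 1.15 m/kyr

1.15 m/kyr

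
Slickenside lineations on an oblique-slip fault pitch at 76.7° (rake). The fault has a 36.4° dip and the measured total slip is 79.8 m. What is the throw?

dip-slip = net slip × sin(rake) = 79.8 m × sin(76.7°) = 77.66 m
throw = dip-slip × sin(dip) = 77.66 × sin(36.4°) = 46.1 m

46.1 m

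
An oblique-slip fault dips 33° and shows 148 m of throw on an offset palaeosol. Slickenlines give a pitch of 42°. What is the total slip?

406 m

dip-slip = throw / sin(dip) = 148 / sin(33°) = 271.7 m
net slip = dip-slip / sin(rake) = 271.7 / sin(42°) = 406 m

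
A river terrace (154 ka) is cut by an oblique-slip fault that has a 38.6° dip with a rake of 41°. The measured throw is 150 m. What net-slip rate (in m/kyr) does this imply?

dip-slip = throw / sin(dip) = 150 / sin(38.6°) = 240.4 m
net slip = dip-slip / sin(rake) = 240.4 / sin(41°) = 366.5 m
rate = 366.5 m / 154 ka = 0.00238 m/yr = 2.38 m/kyr

2.38 m/kyr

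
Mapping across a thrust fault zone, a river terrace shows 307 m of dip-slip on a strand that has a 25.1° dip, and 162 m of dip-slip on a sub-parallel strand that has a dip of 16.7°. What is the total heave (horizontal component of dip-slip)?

433 m

heave_A = 307 × cos(25.1°) = 278 m
heave_B = 162 × cos(16.7°) = 155.2 m
total = 278 + 155.2 = 433 m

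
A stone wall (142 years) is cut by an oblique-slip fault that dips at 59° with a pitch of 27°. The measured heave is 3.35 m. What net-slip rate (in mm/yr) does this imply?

dip-slip = heave / cos(dip) = 3.35 / cos(59°) = 6.504 m
net slip = dip-slip / sin(rake) = 6.504 / sin(27°) = 14.33 m
rate = 14.33 m / 142 years = 0.101 m/yr = 101 mm/yr

101 mm/yr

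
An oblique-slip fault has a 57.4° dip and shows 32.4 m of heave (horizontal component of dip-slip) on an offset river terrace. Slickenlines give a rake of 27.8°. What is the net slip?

dip-slip = heave / cos(dip) = 32.4 / cos(57.4°) = 60.14 m
net slip = dip-slip / sin(rake) = 60.14 / sin(27.8°) = 129 m

129 m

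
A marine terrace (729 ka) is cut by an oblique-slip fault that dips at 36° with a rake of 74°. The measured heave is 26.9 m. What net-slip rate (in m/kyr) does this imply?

0.0474 m/kyr

dip-slip = heave / cos(dip) = 26.9 / cos(36°) = 33.25 m
net slip = dip-slip / sin(rake) = 33.25 / sin(74°) = 34.59 m
rate = 34.59 m / 729 ka = 0.0000474 m/yr = 0.0474 m/kyr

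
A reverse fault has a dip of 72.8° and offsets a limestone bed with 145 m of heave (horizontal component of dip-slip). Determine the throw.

468 m

throw = heave × tan(dip) = 145 × tan(72.8°) = 468 m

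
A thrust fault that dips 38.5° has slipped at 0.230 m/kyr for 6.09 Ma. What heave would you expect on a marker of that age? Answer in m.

1100 m

dip-slip = rate × time = 0.230 m/kyr × 6.09 Ma = 1401 m
heave = dip-slip × cos(dip) = 1401 × cos(38.5°) = 1100 m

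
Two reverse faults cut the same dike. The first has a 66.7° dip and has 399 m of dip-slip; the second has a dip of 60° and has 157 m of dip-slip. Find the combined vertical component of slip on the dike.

502 m

throw_A = 399 × sin(66.7°) = 366.5 m
throw_B = 157 × sin(60°) = 136 m
total = 366.5 + 136 = 502 m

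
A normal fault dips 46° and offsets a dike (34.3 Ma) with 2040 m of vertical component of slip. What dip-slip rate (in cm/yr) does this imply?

0.00827 cm/yr

dip-slip = throw / sin(dip) = 2040 m / sin(46°) = 2836 m
rate = 2836 m / 34.3 Ma = 0.0000827 m/yr = 0.00827 cm/yr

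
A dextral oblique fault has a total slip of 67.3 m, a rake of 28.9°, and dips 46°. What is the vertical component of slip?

23.4 m

dip-slip = net slip × sin(rake) = 67.3 m × sin(28.9°) = 32.52 m
throw = dip-slip × sin(dip) = 32.52 × sin(46°) = 23.4 m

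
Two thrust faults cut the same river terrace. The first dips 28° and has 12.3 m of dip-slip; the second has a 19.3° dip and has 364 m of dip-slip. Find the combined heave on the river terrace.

354 m

heave_A = 12.3 × cos(28°) = 10.86 m
heave_B = 364 × cos(19.3°) = 343.5 m
total = 10.86 + 343.5 = 354 m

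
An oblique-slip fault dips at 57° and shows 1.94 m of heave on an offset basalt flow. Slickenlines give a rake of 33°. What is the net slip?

dip-slip = heave / cos(dip) = 1.94 / cos(57°) = 3.562 m
net slip = dip-slip / sin(rake) = 3.562 / sin(33°) = 6.54 m

6.54 m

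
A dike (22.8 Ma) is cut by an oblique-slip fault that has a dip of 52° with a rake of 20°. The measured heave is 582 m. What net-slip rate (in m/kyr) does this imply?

0.121 m/kyr

dip-slip = heave / cos(dip) = 582 / cos(52°) = 945.3 m
net slip = dip-slip / sin(rake) = 945.3 / sin(20°) = 2764 m
rate = 2764 m / 22.8 Ma = 0.000121 m/yr = 0.121 m/kyr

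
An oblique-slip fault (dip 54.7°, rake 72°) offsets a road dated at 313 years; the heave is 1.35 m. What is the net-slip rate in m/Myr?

dip-slip = heave / cos(dip) = 1.35 / cos(54.7°) = 2.336 m
net slip = dip-slip / sin(rake) = 2.336 / sin(72°) = 2.456 m
rate = 2.456 m / 313 years = 0.00785 m/yr = 7850 m/Myr

7850 m/Myr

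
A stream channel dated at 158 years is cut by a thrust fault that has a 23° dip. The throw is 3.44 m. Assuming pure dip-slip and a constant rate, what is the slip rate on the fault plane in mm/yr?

55.7 mm/yr

dip-slip = throw / sin(dip) = 3.44 m / sin(23°) = 8.804 m
rate = 8.804 m / 158 years = 0.0557 m/yr = 55.7 mm/yr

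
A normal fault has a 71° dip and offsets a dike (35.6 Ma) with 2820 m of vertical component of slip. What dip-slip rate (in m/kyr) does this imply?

dip-slip = throw / sin(dip) = 2820 m / sin(71°) = 2982 m
rate = 2982 m / 35.6 Ma = 0.0000838 m/yr = 0.0838 m/kyr

0.0838 m/kyr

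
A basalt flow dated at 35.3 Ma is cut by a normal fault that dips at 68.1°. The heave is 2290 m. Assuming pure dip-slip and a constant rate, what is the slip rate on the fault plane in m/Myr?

174 m/Myr

dip-slip = heave / cos(dip) = 2290 m / cos(68.1°) = 6140 m
rate = 6140 m / 35.3 Ma = 0.000174 m/yr = 174 m/Myr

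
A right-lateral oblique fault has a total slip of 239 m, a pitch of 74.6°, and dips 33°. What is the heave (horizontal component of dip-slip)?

dip-slip = net slip × sin(rake) = 239 m × sin(74.6°) = 230.4 m
heave = dip-slip × cos(dip) = 230.4 × cos(33°) = 193 m

193 m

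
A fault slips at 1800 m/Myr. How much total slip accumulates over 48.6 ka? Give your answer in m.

slip = rate × time = 1800 m/Myr × 48.6 ka = 87.5 m

87.5 m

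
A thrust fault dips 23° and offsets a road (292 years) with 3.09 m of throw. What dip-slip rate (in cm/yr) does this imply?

dip-slip = throw / sin(dip) = 3.09 m / sin(23°) = 7.908 m
rate = 7.908 m / 292 years = 0.0271 m/yr = 2.71 cm/yr

2.71 cm/yr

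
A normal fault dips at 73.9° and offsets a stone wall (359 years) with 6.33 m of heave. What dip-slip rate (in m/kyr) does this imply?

63.6 m/kyr

dip-slip = heave / cos(dip) = 6.33 m / cos(73.9°) = 22.83 m
rate = 22.83 m / 359 years = 0.0636 m/yr = 63.6 m/kyr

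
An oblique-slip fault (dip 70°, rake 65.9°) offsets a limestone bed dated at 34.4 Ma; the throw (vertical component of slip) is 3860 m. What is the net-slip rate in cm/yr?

dip-slip = throw / sin(dip) = 3860 / sin(70°) = 4108 m
net slip = dip-slip / sin(rake) = 4108 / sin(65.9°) = 4500 m
rate = 4500 m / 34.4 Ma = 0.000131 m/yr = 0.0131 cm/yr

0.0131 cm/yr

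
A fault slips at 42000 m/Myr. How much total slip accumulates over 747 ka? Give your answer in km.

31.4 km

slip = rate × time = 42000 m/Myr × 747 ka = 31400 m = 31.4 km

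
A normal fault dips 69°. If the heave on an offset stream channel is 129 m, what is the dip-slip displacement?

360 m

dip-slip = heave / cos(dip) = 129 / cos(69°) = 360 m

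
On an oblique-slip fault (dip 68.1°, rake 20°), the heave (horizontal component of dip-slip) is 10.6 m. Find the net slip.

dip-slip = heave / cos(dip) = 10.6 / cos(68.1°) = 28.42 m
net slip = dip-slip / sin(rake) = 28.42 / sin(20°) = 83.1 m

83.1 m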